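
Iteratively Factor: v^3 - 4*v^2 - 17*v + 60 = (v + 4)*(v^2 - 8*v + 15) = (v - 3)*(v + 4)*(v - 5)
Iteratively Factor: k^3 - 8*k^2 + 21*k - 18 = (k - 2)*(k^2 - 6*k + 9) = (k - 3)*(k - 2)*(k - 3)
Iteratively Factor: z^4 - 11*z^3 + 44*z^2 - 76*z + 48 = (z - 2)*(z^3 - 9*z^2 + 26*z - 24) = (z - 2)^2*(z^2 - 7*z + 12) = (z - 3)*(z - 2)^2*(z - 4)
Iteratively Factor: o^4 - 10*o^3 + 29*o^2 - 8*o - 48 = (o - 3)*(o^3 - 7*o^2 + 8*o + 16) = (o - 4)*(o - 3)*(o^2 - 3*o - 4) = (o - 4)*(o - 3)*(o + 1)*(o - 4)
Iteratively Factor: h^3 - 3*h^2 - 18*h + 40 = (h + 4)*(h^2 - 7*h + 10) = (h - 5)*(h + 4)*(h - 2)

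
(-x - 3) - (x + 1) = -2*x - 4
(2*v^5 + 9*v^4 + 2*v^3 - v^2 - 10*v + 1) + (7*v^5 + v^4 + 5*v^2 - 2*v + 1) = 9*v^5 + 10*v^4 + 2*v^3 + 4*v^2 - 12*v + 2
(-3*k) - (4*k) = -7*k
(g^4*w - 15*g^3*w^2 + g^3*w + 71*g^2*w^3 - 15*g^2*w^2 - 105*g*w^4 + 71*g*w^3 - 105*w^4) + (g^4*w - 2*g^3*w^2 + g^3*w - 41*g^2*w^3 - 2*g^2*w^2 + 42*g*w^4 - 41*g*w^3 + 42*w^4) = 2*g^4*w - 17*g^3*w^2 + 2*g^3*w + 30*g^2*w^3 - 17*g^2*w^2 - 63*g*w^4 + 30*g*w^3 - 63*w^4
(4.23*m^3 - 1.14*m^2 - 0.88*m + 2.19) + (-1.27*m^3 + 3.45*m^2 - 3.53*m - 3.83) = 2.96*m^3 + 2.31*m^2 - 4.41*m - 1.64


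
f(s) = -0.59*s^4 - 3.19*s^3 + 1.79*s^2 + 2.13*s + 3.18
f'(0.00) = 2.13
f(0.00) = 3.18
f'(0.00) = 2.13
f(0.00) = 3.18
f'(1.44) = -19.61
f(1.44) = -2.10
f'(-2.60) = -30.39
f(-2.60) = 38.85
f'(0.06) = 2.31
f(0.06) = 3.31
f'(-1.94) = -23.60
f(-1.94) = 20.72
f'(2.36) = -73.74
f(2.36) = -42.06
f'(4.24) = -334.63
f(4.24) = -389.45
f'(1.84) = -38.38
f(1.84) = -13.48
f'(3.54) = -209.82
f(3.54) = -201.02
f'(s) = -2.36*s^3 - 9.57*s^2 + 3.58*s + 2.13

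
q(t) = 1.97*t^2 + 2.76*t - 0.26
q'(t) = 3.94*t + 2.76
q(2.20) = 15.35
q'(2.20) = 11.43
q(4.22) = 46.47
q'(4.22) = 19.39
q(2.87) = 23.89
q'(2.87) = 14.07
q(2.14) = 14.67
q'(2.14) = 11.19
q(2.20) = 15.35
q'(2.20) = 11.43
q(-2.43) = 4.67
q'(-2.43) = -6.81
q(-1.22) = -0.70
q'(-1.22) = -2.05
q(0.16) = 0.23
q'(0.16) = 3.39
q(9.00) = 184.15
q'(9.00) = 38.22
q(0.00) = -0.26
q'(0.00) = 2.76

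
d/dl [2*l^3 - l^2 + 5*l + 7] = 6*l^2 - 2*l + 5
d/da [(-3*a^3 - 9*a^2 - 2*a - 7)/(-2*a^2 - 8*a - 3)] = (6*a^4 + 48*a^3 + 95*a^2 + 26*a - 50)/(4*a^4 + 32*a^3 + 76*a^2 + 48*a + 9)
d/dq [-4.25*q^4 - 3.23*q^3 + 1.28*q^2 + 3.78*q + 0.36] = -17.0*q^3 - 9.69*q^2 + 2.56*q + 3.78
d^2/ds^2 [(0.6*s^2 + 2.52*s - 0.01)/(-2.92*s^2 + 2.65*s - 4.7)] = (7.105427357601e-15*s^4 - 52.258656*s^3 + 49.917984*s^2 + 207.0426*s - 89.41523)/(24.897088*s^6 - 67.78488*s^5 + 181.73934*s^4 - 236.821225*s^3 + 292.52565*s^2 - 175.6155*s + 103.823)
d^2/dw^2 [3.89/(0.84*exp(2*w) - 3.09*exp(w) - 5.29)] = ((12.0201 - 13.0704*exp(w))*(-0.84*exp(2*w) + 3.09*exp(w) + 5.29) - 3.89*(1.68*exp(w) - 3.09)*(3.36*exp(w) - 6.18)*exp(w))*exp(w)/(-0.84*exp(2*w) + 3.09*exp(w) + 5.29)^3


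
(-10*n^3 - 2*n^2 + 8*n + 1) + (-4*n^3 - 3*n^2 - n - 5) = -14*n^3 - 5*n^2 + 7*n - 4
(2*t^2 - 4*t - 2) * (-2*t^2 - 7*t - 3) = -4*t^4 - 6*t^3 + 26*t^2 + 26*t + 6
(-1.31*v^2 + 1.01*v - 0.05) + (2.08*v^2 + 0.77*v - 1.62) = 0.77*v^2 + 1.78*v - 1.67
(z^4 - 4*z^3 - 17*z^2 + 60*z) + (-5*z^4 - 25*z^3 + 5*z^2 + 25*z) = -4*z^4 - 29*z^3 - 12*z^2 + 85*z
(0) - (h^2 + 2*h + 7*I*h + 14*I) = -h^2 - 2*h - 7*I*h - 14*I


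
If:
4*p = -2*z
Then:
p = -z/2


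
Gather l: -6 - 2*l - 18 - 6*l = -8*l - 24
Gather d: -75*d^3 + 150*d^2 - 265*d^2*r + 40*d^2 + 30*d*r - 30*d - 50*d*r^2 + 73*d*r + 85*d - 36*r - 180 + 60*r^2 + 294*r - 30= -75*d^3 + d^2*(190 - 265*r) + d*(-50*r^2 + 103*r + 55) + 60*r^2 + 258*r - 210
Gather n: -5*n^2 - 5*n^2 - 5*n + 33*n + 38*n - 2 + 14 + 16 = -10*n^2 + 66*n + 28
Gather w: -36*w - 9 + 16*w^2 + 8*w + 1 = 16*w^2 - 28*w - 8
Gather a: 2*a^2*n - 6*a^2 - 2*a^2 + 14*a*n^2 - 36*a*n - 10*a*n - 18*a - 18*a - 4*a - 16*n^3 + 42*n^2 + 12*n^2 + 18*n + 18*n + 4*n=a^2*(2*n - 8) + a*(14*n^2 - 46*n - 40) - 16*n^3 + 54*n^2 + 40*n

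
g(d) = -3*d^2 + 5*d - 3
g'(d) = 5 - 6*d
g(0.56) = -1.14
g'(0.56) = 1.64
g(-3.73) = -63.39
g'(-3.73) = 27.38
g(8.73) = -187.99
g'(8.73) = -47.38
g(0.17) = -2.24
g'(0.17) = 3.98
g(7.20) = -122.52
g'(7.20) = -38.20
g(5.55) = -67.66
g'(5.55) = -28.30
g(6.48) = -96.57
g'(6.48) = -33.88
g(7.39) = -129.89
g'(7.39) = -39.34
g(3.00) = -15.00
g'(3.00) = -13.00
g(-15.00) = -753.00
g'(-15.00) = 95.00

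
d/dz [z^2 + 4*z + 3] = 2*z + 4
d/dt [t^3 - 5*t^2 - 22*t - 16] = 3*t^2 - 10*t - 22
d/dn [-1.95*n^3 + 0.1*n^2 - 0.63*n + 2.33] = -5.85*n^2 + 0.2*n - 0.63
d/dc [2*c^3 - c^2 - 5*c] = 6*c^2 - 2*c - 5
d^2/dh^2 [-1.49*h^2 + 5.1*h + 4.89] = -2.98000000000000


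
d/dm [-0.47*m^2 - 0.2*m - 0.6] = -0.94*m - 0.2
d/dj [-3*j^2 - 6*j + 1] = -6*j - 6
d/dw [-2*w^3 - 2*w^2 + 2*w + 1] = -6*w^2 - 4*w + 2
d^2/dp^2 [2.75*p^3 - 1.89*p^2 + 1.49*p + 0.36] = 16.5*p - 3.78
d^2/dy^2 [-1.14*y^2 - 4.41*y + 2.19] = -2.28000000000000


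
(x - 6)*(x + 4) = x^2 - 2*x - 24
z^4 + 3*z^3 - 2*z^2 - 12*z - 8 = (z - 2)*(z + 1)*(z + 2)^2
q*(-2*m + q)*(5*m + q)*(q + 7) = -10*m^2*q^2 - 70*m^2*q + 3*m*q^3 + 21*m*q^2 + q^4 + 7*q^3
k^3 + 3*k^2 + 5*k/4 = k*(k + 1/2)*(k + 5/2)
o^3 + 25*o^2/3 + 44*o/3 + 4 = (o + 1/3)*(o + 2)*(o + 6)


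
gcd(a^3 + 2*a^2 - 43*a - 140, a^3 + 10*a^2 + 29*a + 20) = a^2 + 9*a + 20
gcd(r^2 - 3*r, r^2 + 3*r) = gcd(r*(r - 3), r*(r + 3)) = r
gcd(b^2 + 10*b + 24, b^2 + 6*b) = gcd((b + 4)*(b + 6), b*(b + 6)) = b + 6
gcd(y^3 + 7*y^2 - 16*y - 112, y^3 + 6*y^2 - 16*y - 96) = y^2 - 16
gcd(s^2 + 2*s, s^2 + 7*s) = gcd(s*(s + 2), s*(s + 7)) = s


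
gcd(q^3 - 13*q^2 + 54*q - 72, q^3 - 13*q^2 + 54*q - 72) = q^3 - 13*q^2 + 54*q - 72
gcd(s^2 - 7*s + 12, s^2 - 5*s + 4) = s - 4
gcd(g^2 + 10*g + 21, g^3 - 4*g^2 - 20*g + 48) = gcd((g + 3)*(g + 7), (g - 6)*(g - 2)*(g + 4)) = 1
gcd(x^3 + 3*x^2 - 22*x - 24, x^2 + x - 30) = x + 6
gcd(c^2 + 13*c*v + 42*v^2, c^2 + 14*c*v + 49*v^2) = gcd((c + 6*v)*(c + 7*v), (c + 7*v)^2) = c + 7*v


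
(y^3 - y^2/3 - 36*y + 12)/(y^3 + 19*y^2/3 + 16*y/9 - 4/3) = 3*(y - 6)/(3*y + 2)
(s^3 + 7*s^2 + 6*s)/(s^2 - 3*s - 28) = s*(s^2 + 7*s + 6)/(s^2 - 3*s - 28)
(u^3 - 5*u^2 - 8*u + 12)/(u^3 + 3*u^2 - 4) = (u - 6)/(u + 2)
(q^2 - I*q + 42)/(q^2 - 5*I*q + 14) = (q + 6*I)/(q + 2*I)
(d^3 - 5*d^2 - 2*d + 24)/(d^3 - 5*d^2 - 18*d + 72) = (d^2 - 2*d - 8)/(d^2 - 2*d - 24)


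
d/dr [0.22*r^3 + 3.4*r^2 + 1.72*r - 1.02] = 0.66*r^2 + 6.8*r + 1.72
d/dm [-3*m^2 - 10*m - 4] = -6*m - 10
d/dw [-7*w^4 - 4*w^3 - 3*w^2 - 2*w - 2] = -28*w^3 - 12*w^2 - 6*w - 2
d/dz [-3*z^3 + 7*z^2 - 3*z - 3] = -9*z^2 + 14*z - 3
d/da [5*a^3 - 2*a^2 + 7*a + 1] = 15*a^2 - 4*a + 7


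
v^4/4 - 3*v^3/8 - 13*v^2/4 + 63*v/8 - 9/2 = (v/4 + 1)*(v - 3)*(v - 3/2)*(v - 1)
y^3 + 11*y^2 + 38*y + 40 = (y + 2)*(y + 4)*(y + 5)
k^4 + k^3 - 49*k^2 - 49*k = k*(k - 7)*(k + 1)*(k + 7)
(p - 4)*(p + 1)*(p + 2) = p^3 - p^2 - 10*p - 8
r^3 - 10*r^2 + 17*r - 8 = (r - 8)*(r - 1)^2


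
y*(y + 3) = y^2 + 3*y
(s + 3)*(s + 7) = s^2 + 10*s + 21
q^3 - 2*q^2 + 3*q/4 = q*(q - 3/2)*(q - 1/2)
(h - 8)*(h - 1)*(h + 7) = h^3 - 2*h^2 - 55*h + 56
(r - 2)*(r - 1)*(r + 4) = r^3 + r^2 - 10*r + 8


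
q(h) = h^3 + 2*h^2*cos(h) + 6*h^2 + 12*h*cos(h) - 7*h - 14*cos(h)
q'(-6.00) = 21.39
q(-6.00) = 28.56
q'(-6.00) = 21.39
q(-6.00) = 28.56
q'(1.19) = 14.87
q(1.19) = 3.01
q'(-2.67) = -33.27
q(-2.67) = 70.74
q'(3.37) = 53.82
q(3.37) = 34.95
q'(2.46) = 6.31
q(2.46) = 12.53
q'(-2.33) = -43.08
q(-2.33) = 57.64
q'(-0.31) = -5.53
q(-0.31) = -13.98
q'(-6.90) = 39.39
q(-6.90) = 4.16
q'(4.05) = 126.61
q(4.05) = 95.04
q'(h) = -2*h^2*sin(h) + 3*h^2 - 12*h*sin(h) + 4*h*cos(h) + 12*h + 14*sin(h) + 12*cos(h) - 7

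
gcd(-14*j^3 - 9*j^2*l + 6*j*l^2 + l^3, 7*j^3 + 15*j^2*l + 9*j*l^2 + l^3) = 7*j^2 + 8*j*l + l^2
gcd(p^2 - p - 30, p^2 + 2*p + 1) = 1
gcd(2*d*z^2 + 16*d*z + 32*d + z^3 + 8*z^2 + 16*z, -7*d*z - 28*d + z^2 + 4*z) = z + 4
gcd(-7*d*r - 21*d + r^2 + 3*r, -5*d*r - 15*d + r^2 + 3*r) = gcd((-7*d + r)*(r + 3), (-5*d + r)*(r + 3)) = r + 3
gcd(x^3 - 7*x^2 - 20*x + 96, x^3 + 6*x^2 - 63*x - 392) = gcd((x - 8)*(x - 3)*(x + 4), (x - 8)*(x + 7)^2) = x - 8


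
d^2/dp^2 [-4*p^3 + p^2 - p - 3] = 2 - 24*p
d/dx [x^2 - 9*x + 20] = 2*x - 9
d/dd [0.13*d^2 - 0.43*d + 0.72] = 0.26*d - 0.43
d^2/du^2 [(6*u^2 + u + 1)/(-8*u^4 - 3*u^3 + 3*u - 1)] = 2*(-1152*u^8 - 816*u^7 - 886*u^6 - 1251*u^5 + 288*u^4 + 245*u^3 + 93*u^2 + 9*u - 18)/(512*u^12 + 576*u^11 + 216*u^10 - 549*u^9 - 240*u^8 + 63*u^7 + 243*u^6 - 63*u^5 - 30*u^4 - 18*u^3 + 27*u^2 - 9*u + 1)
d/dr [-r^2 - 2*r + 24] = -2*r - 2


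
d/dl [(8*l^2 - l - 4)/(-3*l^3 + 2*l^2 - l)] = 2*(12*l^4 - 3*l^3 - 21*l^2 + 8*l - 2)/(l^2*(9*l^4 - 12*l^3 + 10*l^2 - 4*l + 1))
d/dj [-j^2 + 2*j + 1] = 2 - 2*j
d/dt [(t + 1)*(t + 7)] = 2*t + 8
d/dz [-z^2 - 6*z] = -2*z - 6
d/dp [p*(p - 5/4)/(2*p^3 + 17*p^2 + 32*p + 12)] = (-8*p^4 + 20*p^3 + 213*p^2 + 96*p - 60)/(4*(4*p^6 + 68*p^5 + 417*p^4 + 1136*p^3 + 1432*p^2 + 768*p + 144))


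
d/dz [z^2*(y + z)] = z*(2*y + 3*z)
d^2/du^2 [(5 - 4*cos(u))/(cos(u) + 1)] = 9*(sin(u)^2 + cos(u) + 1)/(cos(u) + 1)^3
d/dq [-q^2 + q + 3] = 1 - 2*q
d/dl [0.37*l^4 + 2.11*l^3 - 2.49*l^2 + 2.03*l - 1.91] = 1.48*l^3 + 6.33*l^2 - 4.98*l + 2.03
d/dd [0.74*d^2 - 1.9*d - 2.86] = 1.48*d - 1.9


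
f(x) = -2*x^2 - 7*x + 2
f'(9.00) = -43.00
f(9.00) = -223.00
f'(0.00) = -7.00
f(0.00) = 2.00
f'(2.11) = -15.44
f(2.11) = -21.67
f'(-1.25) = -2.00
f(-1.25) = 7.62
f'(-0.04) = -6.84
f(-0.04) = 2.28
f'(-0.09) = -6.64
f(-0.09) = 2.61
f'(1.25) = -12.00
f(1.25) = -9.88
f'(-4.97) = 12.88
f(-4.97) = -12.61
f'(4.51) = -25.04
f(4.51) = -70.25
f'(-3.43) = 6.72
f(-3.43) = 2.48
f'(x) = -4*x - 7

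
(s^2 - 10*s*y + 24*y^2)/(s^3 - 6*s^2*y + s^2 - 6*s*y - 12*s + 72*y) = (s - 4*y)/(s^2 + s - 12)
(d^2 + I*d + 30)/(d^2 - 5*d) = (d^2 + I*d + 30)/(d*(d - 5))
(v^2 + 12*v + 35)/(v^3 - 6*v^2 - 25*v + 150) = (v + 7)/(v^2 - 11*v + 30)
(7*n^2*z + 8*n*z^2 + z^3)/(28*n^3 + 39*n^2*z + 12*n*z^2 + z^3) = z/(4*n + z)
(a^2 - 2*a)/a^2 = (a - 2)/a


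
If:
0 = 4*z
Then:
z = 0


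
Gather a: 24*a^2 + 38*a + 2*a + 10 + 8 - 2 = 24*a^2 + 40*a + 16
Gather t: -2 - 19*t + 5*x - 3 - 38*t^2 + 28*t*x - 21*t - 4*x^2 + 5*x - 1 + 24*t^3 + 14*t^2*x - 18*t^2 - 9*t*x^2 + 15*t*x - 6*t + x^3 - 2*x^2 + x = 24*t^3 + t^2*(14*x - 56) + t*(-9*x^2 + 43*x - 46) + x^3 - 6*x^2 + 11*x - 6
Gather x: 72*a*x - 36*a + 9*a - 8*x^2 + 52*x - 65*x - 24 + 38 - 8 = -27*a - 8*x^2 + x*(72*a - 13) + 6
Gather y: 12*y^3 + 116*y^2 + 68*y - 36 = 12*y^3 + 116*y^2 + 68*y - 36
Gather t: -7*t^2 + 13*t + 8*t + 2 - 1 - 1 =-7*t^2 + 21*t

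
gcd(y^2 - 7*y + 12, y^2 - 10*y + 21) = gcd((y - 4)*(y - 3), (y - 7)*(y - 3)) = y - 3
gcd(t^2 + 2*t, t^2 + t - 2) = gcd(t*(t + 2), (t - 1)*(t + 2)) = t + 2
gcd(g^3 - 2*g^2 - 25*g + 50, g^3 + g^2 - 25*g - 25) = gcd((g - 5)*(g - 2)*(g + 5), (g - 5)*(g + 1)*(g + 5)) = g^2 - 25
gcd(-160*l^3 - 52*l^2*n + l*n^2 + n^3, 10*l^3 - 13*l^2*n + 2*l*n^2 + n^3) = 5*l + n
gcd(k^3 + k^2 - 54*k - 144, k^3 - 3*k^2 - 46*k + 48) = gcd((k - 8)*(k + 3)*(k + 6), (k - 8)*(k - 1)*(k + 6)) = k^2 - 2*k - 48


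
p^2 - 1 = (p - 1)*(p + 1)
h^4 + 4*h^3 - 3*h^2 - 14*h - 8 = (h - 2)*(h + 1)^2*(h + 4)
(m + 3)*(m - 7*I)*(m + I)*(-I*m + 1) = -I*m^4 - 5*m^3 - 3*I*m^3 - 15*m^2 - 13*I*m^2 + 7*m - 39*I*m + 21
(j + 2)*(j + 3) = j^2 + 5*j + 6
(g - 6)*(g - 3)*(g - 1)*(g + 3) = g^4 - 7*g^3 - 3*g^2 + 63*g - 54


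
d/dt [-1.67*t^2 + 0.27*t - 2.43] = 0.27 - 3.34*t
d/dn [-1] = 0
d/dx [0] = 0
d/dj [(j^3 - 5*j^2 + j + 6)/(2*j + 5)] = (4*j^3 + 5*j^2 - 50*j - 7)/(4*j^2 + 20*j + 25)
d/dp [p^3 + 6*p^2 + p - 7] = 3*p^2 + 12*p + 1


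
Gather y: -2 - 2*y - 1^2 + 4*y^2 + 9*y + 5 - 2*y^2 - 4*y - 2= 2*y^2 + 3*y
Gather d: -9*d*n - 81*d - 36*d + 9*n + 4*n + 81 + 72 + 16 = d*(-9*n - 117) + 13*n + 169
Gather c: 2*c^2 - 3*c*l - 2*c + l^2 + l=2*c^2 + c*(-3*l - 2) + l^2 + l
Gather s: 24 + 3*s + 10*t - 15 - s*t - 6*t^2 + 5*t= s*(3 - t) - 6*t^2 + 15*t + 9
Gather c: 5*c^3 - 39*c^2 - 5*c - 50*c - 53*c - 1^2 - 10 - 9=5*c^3 - 39*c^2 - 108*c - 20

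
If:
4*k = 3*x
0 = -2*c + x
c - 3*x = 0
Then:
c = 0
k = 0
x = 0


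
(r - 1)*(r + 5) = r^2 + 4*r - 5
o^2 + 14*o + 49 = (o + 7)^2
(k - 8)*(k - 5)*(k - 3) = k^3 - 16*k^2 + 79*k - 120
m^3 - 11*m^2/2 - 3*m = m*(m - 6)*(m + 1/2)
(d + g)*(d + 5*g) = d^2 + 6*d*g + 5*g^2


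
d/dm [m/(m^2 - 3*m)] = -1/(m - 3)^2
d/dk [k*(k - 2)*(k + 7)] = 3*k^2 + 10*k - 14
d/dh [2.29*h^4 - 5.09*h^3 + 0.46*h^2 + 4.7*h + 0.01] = 9.16*h^3 - 15.27*h^2 + 0.92*h + 4.7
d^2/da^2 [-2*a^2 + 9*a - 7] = -4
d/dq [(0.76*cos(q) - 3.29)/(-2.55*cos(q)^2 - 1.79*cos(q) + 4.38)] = (-1.938*cos(q)^2 + 16.779*cos(q) + 2.5603)*sin(q)/(6.5025*cos(q)^4 + 9.129*cos(q)^3 - 19.1339*cos(q)^2 - 15.6804*cos(q) + 19.1844)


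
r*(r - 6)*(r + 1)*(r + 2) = r^4 - 3*r^3 - 16*r^2 - 12*r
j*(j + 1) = j^2 + j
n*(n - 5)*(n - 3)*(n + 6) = n^4 - 2*n^3 - 33*n^2 + 90*n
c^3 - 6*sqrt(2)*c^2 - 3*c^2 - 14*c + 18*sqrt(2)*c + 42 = (c - 3)*(c - 7*sqrt(2))*(c + sqrt(2))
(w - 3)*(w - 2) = w^2 - 5*w + 6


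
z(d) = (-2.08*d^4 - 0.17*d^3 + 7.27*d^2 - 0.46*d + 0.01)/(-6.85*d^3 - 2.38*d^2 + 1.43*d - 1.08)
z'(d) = (20.55*d^2 + 4.76*d - 1.43)*(-2.08*d^4 - 0.17*d^3 + 7.27*d^2 - 0.46*d + 0.01)/(-6.85*d^3 - 2.38*d^2 + 1.43*d - 1.08)^2 + (-8.32*d^3 - 0.51*d^2 + 14.54*d - 0.46)/(-6.85*d^3 - 2.38*d^2 + 1.43*d - 1.08) = (14.248*d^6 + 9.9008*d^5 + 41.2809*d^4 + 2.19740000000001*d^3 + 10.0576*d^2 - 15.6556*d + 0.4825)/(46.9225*d^6 + 32.606*d^5 - 13.9266*d^4 + 7.9892*d^3 + 7.1857*d^2 - 3.0888*d + 1.1664)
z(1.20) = -0.36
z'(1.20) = 0.71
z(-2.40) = -0.31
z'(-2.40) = 0.58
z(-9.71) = -2.93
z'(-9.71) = 0.31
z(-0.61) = -2.14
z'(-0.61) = 11.47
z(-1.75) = 0.17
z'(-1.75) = 1.02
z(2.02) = 0.11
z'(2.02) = 0.49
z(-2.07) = -0.10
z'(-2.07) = 0.72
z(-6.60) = -1.93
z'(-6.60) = 0.33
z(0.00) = -0.01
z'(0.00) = 0.41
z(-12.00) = -3.64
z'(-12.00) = 0.31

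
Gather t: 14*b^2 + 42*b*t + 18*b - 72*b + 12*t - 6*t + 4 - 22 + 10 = 14*b^2 - 54*b + t*(42*b + 6) - 8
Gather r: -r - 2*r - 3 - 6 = -3*r - 9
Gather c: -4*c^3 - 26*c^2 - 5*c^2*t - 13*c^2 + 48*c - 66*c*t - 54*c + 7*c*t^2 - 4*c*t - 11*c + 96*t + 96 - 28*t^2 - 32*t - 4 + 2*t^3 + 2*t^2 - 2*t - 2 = -4*c^3 + c^2*(-5*t - 39) + c*(7*t^2 - 70*t - 17) + 2*t^3 - 26*t^2 + 62*t + 90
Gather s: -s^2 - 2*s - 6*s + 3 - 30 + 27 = -s^2 - 8*s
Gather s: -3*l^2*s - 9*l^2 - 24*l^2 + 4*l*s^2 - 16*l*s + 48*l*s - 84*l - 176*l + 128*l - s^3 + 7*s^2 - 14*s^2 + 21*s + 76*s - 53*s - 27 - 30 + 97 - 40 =-33*l^2 - 132*l - s^3 + s^2*(4*l - 7) + s*(-3*l^2 + 32*l + 44)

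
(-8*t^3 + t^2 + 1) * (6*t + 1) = -48*t^4 - 2*t^3 + t^2 + 6*t + 1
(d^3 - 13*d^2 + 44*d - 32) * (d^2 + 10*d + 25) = d^5 - 3*d^4 - 61*d^3 + 83*d^2 + 780*d - 800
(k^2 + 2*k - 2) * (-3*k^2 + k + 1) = -3*k^4 - 5*k^3 + 9*k^2 - 2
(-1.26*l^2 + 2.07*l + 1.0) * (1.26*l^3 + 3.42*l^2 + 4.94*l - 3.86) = -1.5876*l^5 - 1.701*l^4 + 2.115*l^3 + 18.5094*l^2 - 3.0502*l - 3.86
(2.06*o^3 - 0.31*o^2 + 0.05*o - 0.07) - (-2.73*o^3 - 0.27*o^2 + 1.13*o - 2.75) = 4.79*o^3 - 0.04*o^2 - 1.08*o + 2.68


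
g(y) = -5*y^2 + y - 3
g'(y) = 1 - 10*y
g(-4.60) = -113.40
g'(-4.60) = 47.00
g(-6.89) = -247.25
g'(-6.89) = 69.90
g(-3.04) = -52.25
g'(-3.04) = 31.40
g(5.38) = -142.34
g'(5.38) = -52.80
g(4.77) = -111.99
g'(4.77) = -46.70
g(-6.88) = -246.55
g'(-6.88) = 69.80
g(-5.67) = -169.41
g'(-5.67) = 57.70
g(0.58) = -4.10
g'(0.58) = -4.80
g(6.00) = -177.00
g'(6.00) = -59.00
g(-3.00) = -51.00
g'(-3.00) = 31.00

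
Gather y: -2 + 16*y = 16*y - 2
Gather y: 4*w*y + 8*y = y*(4*w + 8)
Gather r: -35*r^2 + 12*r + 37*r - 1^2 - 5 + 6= -35*r^2 + 49*r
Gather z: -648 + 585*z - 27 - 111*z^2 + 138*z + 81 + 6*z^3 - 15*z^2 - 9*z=6*z^3 - 126*z^2 + 714*z - 594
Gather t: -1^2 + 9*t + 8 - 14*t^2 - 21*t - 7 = -14*t^2 - 12*t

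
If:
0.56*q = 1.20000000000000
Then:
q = 2.14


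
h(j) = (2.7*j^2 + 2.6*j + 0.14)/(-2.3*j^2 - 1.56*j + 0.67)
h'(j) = (4.6*j + 1.56)*(2.7*j^2 + 2.6*j + 0.14)/(-2.3*j^2 - 1.56*j + 0.67)^2 + (5.4*j + 2.6)/(-2.3*j^2 - 1.56*j + 0.67)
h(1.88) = -1.40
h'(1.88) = 0.15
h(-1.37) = -1.09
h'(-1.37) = -0.25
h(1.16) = -1.60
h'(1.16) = 0.52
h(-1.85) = -1.06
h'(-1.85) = 0.01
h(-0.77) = -0.51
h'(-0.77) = -1.06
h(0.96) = -1.74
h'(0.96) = 0.88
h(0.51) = -3.00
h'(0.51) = 8.77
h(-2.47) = -1.07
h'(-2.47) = 0.02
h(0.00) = 0.21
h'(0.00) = 4.37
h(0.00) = 0.21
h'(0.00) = 4.37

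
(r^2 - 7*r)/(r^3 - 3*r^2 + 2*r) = (r - 7)/(r^2 - 3*r + 2)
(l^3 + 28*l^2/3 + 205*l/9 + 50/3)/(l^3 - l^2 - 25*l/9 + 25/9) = (3*l^2 + 23*l + 30)/(3*l^2 - 8*l + 5)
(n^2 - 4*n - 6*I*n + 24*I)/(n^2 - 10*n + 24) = (n - 6*I)/(n - 6)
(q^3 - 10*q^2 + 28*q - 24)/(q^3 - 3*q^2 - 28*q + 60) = (q - 2)/(q + 5)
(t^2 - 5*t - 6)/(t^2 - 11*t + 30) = (t + 1)/(t - 5)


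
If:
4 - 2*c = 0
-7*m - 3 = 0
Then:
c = 2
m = -3/7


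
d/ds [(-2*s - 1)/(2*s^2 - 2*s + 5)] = 4*(s^2 + s - 3)/(4*s^4 - 8*s^3 + 24*s^2 - 20*s + 25)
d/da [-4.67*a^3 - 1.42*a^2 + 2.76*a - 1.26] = -14.01*a^2 - 2.84*a + 2.76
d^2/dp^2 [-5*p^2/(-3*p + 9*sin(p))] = (-5*p^3*sin(p) + 15*p^2*cos(2*p)/2 + 45*p^2/2 - 30*p*sin(2*p) - 15*cos(2*p) + 15)/(p - 3*sin(p))^3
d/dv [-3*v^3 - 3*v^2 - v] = -9*v^2 - 6*v - 1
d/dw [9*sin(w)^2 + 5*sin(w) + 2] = (18*sin(w) + 5)*cos(w)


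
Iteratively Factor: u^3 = (u)*(u^2) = u^2*(u)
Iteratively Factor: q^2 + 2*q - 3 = (q - 1)*(q + 3)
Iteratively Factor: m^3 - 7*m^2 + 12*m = (m)*(m^2 - 7*m + 12) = m*(m - 4)*(m - 3)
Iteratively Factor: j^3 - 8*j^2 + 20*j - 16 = (j - 4)*(j^2 - 4*j + 4) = (j - 4)*(j - 2)*(j - 2)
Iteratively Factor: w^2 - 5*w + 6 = (w - 2)*(w - 3)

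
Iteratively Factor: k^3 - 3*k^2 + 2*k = (k - 2)*(k^2 - k) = k*(k - 2)*(k - 1)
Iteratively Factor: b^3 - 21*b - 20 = (b + 4)*(b^2 - 4*b - 5) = (b + 1)*(b + 4)*(b - 5)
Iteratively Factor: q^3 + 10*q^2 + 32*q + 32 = (q + 4)*(q^2 + 6*q + 8) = (q + 2)*(q + 4)*(q + 4)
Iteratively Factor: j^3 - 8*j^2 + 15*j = (j - 3)*(j^2 - 5*j) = (j - 5)*(j - 3)*(j)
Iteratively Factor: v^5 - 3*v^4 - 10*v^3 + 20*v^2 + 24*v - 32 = (v - 2)*(v^4 - v^3 - 12*v^2 - 4*v + 16) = (v - 2)*(v - 1)*(v^3 - 12*v - 16) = (v - 2)*(v - 1)*(v + 2)*(v^2 - 2*v - 8) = (v - 2)*(v - 1)*(v + 2)^2*(v - 4)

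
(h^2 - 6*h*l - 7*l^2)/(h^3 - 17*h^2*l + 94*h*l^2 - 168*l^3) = (h + l)/(h^2 - 10*h*l + 24*l^2)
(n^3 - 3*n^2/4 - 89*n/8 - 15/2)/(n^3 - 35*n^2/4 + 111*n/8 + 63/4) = (2*n^2 - 3*n - 20)/(2*n^2 - 19*n + 42)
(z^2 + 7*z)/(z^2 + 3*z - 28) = z/(z - 4)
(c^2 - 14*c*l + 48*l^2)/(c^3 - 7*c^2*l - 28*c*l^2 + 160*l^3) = (c - 6*l)/(c^2 + c*l - 20*l^2)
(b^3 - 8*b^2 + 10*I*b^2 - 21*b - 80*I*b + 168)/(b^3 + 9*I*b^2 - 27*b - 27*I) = (b^2 + b*(-8 + 7*I) - 56*I)/(b^2 + 6*I*b - 9)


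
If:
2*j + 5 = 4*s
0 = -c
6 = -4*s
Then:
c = 0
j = -11/2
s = -3/2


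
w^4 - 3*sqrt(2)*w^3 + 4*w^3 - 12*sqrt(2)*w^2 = w^2*(w + 4)*(w - 3*sqrt(2))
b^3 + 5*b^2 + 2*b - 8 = (b - 1)*(b + 2)*(b + 4)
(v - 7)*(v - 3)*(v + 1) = v^3 - 9*v^2 + 11*v + 21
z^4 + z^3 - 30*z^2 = z^2*(z - 5)*(z + 6)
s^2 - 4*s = s*(s - 4)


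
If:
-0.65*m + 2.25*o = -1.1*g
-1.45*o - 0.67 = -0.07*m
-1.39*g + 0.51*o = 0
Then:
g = -0.21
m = -2.35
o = -0.58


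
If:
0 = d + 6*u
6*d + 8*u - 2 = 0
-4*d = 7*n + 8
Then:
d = 3/7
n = -68/49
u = -1/14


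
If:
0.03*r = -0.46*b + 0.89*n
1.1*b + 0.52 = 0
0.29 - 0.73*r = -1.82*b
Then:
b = -0.47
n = -0.27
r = -0.78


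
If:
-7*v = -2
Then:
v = 2/7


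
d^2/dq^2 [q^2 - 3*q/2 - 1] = 2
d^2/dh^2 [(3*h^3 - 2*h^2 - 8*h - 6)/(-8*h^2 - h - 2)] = 2*(541*h^3 + 1038*h^2 - 276*h - 98)/(512*h^6 + 192*h^5 + 408*h^4 + 97*h^3 + 102*h^2 + 12*h + 8)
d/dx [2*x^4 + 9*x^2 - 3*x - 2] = 8*x^3 + 18*x - 3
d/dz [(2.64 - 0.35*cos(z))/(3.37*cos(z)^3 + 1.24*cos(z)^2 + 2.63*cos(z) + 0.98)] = (-2.359*cos(z)^3 + 26.2564*cos(z)^2 + 6.5472*cos(z) + 7.2862)*sin(z)/(11.3569*cos(z)^6 + 8.3576*cos(z)^5 + 19.2638*cos(z)^4 + 13.1276*cos(z)^3 + 9.3473*cos(z)^2 + 5.1548*cos(z) + 0.9604)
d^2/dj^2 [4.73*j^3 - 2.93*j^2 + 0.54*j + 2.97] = 28.38*j - 5.86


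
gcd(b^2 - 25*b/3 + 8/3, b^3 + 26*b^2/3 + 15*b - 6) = b - 1/3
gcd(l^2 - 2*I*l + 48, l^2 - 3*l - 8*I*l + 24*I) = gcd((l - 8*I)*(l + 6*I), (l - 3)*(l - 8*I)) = l - 8*I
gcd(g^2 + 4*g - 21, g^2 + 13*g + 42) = g + 7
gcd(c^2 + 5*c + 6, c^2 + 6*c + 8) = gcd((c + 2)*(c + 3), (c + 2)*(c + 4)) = c + 2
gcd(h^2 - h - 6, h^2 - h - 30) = 1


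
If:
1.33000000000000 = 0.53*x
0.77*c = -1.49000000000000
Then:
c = -1.94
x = 2.51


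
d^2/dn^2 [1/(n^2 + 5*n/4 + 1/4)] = 8*(-16*n^2 - 20*n + (8*n + 5)^2 - 4)/(4*n^2 + 5*n + 1)^3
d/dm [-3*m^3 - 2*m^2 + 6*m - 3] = -9*m^2 - 4*m + 6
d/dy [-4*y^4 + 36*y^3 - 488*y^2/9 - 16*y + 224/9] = -16*y^3 + 108*y^2 - 976*y/9 - 16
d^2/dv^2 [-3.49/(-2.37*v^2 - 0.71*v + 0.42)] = (-39.205962*v^2 - 11.745246*v + 3.49*(4.74*v + 0.71)*(9.48*v + 1.42) + 6.947892)/(2.37*v^2 + 0.71*v - 0.42)^3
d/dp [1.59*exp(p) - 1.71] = 1.59*exp(p)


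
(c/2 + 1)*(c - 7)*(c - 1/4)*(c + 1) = c^4/2 - 17*c^3/8 - 9*c^2 - 37*c/8 + 7/4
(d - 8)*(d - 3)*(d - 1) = d^3 - 12*d^2 + 35*d - 24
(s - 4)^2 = s^2 - 8*s + 16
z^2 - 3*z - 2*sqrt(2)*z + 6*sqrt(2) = (z - 3)*(z - 2*sqrt(2))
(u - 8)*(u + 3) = u^2 - 5*u - 24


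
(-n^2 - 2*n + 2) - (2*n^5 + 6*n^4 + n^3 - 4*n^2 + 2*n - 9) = -2*n^5 - 6*n^4 - n^3 + 3*n^2 - 4*n + 11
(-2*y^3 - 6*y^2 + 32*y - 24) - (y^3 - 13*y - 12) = -3*y^3 - 6*y^2 + 45*y - 12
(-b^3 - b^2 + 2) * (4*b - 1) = -4*b^4 - 3*b^3 + b^2 + 8*b - 2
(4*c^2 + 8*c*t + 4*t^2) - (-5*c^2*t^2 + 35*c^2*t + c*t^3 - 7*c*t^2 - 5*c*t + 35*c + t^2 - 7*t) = 5*c^2*t^2 - 35*c^2*t + 4*c^2 - c*t^3 + 7*c*t^2 + 13*c*t - 35*c + 3*t^2 + 7*t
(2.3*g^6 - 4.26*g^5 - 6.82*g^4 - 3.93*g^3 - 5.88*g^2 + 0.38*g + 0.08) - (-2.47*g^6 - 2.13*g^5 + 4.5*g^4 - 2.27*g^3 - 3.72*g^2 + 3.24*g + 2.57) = 4.77*g^6 - 2.13*g^5 - 11.32*g^4 - 1.66*g^3 - 2.16*g^2 - 2.86*g - 2.49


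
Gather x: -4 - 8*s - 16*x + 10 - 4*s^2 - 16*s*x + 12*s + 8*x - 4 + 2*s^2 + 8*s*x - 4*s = -2*s^2 + x*(-8*s - 8) + 2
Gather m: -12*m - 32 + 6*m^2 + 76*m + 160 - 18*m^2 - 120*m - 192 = -12*m^2 - 56*m - 64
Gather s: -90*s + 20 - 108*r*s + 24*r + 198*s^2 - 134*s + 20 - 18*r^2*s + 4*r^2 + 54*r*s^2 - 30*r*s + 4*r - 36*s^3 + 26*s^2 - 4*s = 4*r^2 + 28*r - 36*s^3 + s^2*(54*r + 224) + s*(-18*r^2 - 138*r - 228) + 40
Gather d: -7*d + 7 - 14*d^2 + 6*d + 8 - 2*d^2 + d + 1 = 16 - 16*d^2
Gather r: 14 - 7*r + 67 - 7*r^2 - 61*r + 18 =-7*r^2 - 68*r + 99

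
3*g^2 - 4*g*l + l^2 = (-3*g + l)*(-g + l)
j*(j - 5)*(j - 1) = j^3 - 6*j^2 + 5*j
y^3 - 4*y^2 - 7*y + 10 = (y - 5)*(y - 1)*(y + 2)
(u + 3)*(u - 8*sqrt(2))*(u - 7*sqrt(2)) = u^3 - 15*sqrt(2)*u^2 + 3*u^2 - 45*sqrt(2)*u + 112*u + 336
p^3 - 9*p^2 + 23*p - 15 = (p - 5)*(p - 3)*(p - 1)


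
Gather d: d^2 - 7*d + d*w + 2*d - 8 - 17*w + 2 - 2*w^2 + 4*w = d^2 + d*(w - 5) - 2*w^2 - 13*w - 6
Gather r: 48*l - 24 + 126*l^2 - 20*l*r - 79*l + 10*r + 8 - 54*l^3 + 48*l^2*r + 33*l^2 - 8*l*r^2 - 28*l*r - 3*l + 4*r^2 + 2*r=-54*l^3 + 159*l^2 - 34*l + r^2*(4 - 8*l) + r*(48*l^2 - 48*l + 12) - 16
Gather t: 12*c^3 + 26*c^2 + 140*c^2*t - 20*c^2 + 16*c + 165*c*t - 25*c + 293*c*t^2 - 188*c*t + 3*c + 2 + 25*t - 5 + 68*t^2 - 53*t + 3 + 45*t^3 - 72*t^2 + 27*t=12*c^3 + 6*c^2 - 6*c + 45*t^3 + t^2*(293*c - 4) + t*(140*c^2 - 23*c - 1)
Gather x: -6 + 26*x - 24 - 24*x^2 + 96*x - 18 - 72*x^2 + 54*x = -96*x^2 + 176*x - 48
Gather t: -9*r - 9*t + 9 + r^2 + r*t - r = r^2 - 10*r + t*(r - 9) + 9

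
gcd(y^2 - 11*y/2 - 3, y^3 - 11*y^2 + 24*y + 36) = y - 6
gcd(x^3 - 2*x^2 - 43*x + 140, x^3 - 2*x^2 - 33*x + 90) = x - 5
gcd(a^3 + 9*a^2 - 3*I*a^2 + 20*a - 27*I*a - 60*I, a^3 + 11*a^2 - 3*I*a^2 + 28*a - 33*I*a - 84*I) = a^2 + a*(4 - 3*I) - 12*I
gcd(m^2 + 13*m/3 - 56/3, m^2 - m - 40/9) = m - 8/3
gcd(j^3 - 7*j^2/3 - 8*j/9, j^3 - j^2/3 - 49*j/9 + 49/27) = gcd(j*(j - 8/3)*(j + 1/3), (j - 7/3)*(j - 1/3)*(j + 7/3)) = 1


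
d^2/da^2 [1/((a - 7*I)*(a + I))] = 2*((a - 7*I)^2 + (a - 7*I)*(a + I) + (a + I)^2)/((a - 7*I)^3*(a + I)^3)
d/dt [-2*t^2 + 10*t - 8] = 10 - 4*t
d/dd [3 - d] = -1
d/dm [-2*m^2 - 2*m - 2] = -4*m - 2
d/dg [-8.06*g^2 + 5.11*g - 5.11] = 5.11 - 16.12*g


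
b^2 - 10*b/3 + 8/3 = (b - 2)*(b - 4/3)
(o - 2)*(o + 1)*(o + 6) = o^3 + 5*o^2 - 8*o - 12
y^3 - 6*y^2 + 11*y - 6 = (y - 3)*(y - 2)*(y - 1)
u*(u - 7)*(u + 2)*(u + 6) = u^4 + u^3 - 44*u^2 - 84*u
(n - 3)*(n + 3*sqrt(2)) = n^2 - 3*n + 3*sqrt(2)*n - 9*sqrt(2)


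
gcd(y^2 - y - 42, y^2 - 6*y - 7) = y - 7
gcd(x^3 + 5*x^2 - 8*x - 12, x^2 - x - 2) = x^2 - x - 2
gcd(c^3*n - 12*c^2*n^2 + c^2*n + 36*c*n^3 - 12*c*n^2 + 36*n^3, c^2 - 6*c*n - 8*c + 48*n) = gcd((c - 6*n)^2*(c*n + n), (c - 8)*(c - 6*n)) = c - 6*n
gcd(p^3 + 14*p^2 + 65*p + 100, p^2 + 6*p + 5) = p + 5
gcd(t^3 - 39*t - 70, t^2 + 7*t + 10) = t^2 + 7*t + 10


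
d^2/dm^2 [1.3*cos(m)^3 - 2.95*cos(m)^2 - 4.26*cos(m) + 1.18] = 3.285*cos(m) + 5.9*cos(2*m) - 2.925*cos(3*m)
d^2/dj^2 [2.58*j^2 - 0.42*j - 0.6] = 5.16000000000000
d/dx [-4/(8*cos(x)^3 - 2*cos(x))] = 2*(1 - 12*cos(x)^2)*sin(x)/((4*cos(x)^2 - 1)^2*cos(x)^2)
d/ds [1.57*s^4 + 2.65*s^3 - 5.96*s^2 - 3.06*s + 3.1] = 6.28*s^3 + 7.95*s^2 - 11.92*s - 3.06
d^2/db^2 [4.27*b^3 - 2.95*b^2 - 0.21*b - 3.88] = 25.62*b - 5.9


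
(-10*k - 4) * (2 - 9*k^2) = 90*k^3 + 36*k^2 - 20*k - 8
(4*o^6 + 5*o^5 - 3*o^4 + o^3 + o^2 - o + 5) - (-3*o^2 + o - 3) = 4*o^6 + 5*o^5 - 3*o^4 + o^3 + 4*o^2 - 2*o + 8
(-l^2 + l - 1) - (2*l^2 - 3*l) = -3*l^2 + 4*l - 1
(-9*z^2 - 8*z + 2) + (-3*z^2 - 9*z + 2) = -12*z^2 - 17*z + 4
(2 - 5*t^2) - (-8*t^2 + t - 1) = 3*t^2 - t + 3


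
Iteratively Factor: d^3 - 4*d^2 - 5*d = (d + 1)*(d^2 - 5*d) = d*(d + 1)*(d - 5)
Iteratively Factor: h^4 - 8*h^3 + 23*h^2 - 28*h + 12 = (h - 1)*(h^3 - 7*h^2 + 16*h - 12) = (h - 2)*(h - 1)*(h^2 - 5*h + 6) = (h - 3)*(h - 2)*(h - 1)*(h - 2)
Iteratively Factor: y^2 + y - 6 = (y - 2)*(y + 3)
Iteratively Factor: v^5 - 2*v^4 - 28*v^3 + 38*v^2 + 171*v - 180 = (v + 4)*(v^4 - 6*v^3 - 4*v^2 + 54*v - 45) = (v + 3)*(v + 4)*(v^3 - 9*v^2 + 23*v - 15) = (v - 3)*(v + 3)*(v + 4)*(v^2 - 6*v + 5) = (v - 5)*(v - 3)*(v + 3)*(v + 4)*(v - 1)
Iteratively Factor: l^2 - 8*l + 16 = (l - 4)*(l - 4)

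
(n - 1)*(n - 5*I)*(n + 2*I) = n^3 - n^2 - 3*I*n^2 + 10*n + 3*I*n - 10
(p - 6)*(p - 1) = p^2 - 7*p + 6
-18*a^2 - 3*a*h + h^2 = (-6*a + h)*(3*a + h)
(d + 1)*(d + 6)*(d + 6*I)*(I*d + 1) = I*d^4 - 5*d^3 + 7*I*d^3 - 35*d^2 + 12*I*d^2 - 30*d + 42*I*d + 36*I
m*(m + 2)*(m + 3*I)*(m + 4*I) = m^4 + 2*m^3 + 7*I*m^3 - 12*m^2 + 14*I*m^2 - 24*m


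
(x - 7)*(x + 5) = x^2 - 2*x - 35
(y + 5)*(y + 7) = y^2 + 12*y + 35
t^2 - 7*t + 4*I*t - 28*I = (t - 7)*(t + 4*I)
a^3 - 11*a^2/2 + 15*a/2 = a*(a - 3)*(a - 5/2)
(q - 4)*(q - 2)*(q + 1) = q^3 - 5*q^2 + 2*q + 8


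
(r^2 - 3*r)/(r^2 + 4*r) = (r - 3)/(r + 4)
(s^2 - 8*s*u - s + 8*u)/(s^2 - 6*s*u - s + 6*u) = (s - 8*u)/(s - 6*u)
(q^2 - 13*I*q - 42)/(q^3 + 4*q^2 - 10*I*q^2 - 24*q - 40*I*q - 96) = (q - 7*I)/(q^2 + 4*q*(1 - I) - 16*I)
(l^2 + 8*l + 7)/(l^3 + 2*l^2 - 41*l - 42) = 1/(l - 6)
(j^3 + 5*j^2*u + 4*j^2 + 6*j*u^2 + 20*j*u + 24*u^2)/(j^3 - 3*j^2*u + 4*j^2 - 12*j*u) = (-j^2 - 5*j*u - 6*u^2)/(j*(-j + 3*u))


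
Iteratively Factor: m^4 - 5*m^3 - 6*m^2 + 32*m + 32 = (m - 4)*(m^3 - m^2 - 10*m - 8) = (m - 4)*(m + 1)*(m^2 - 2*m - 8) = (m - 4)*(m + 1)*(m + 2)*(m - 4)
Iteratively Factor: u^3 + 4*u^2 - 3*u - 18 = (u + 3)*(u^2 + u - 6) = (u + 3)^2*(u - 2)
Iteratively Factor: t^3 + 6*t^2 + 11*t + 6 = (t + 3)*(t^2 + 3*t + 2) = (t + 2)*(t + 3)*(t + 1)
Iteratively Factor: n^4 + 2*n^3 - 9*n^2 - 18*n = (n + 2)*(n^3 - 9*n) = n*(n + 2)*(n^2 - 9) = n*(n + 2)*(n + 3)*(n - 3)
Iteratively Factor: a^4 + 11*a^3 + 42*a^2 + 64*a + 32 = (a + 2)*(a^3 + 9*a^2 + 24*a + 16) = (a + 2)*(a + 4)*(a^2 + 5*a + 4) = (a + 2)*(a + 4)^2*(a + 1)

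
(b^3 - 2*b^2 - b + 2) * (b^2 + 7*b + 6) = b^5 + 5*b^4 - 9*b^3 - 17*b^2 + 8*b + 12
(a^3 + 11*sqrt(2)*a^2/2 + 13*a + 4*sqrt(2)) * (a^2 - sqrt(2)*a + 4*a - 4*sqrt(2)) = a^5 + 4*a^4 + 9*sqrt(2)*a^4/2 + 2*a^3 + 18*sqrt(2)*a^3 - 9*sqrt(2)*a^2 + 8*a^2 - 36*sqrt(2)*a - 8*a - 32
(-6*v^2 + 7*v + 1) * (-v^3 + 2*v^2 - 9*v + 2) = 6*v^5 - 19*v^4 + 67*v^3 - 73*v^2 + 5*v + 2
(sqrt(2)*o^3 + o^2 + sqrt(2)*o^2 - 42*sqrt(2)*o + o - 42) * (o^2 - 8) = sqrt(2)*o^5 + o^4 + sqrt(2)*o^4 - 50*sqrt(2)*o^3 + o^3 - 50*o^2 - 8*sqrt(2)*o^2 - 8*o + 336*sqrt(2)*o + 336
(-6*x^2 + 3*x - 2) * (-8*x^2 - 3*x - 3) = 48*x^4 - 6*x^3 + 25*x^2 - 3*x + 6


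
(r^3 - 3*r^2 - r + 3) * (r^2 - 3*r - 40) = r^5 - 6*r^4 - 32*r^3 + 126*r^2 + 31*r - 120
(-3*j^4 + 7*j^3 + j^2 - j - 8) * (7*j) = -21*j^5 + 49*j^4 + 7*j^3 - 7*j^2 - 56*j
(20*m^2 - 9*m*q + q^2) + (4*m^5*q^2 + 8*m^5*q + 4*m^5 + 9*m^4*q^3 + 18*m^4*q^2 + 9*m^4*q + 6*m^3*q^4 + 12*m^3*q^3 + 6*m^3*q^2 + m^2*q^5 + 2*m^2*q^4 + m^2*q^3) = 4*m^5*q^2 + 8*m^5*q + 4*m^5 + 9*m^4*q^3 + 18*m^4*q^2 + 9*m^4*q + 6*m^3*q^4 + 12*m^3*q^3 + 6*m^3*q^2 + m^2*q^5 + 2*m^2*q^4 + m^2*q^3 + 20*m^2 - 9*m*q + q^2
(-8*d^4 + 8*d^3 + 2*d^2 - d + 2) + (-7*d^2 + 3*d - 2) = -8*d^4 + 8*d^3 - 5*d^2 + 2*d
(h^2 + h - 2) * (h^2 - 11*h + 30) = h^4 - 10*h^3 + 17*h^2 + 52*h - 60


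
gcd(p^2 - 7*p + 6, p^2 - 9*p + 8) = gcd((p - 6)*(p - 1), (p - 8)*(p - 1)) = p - 1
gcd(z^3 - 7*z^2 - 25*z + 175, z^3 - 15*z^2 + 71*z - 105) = z^2 - 12*z + 35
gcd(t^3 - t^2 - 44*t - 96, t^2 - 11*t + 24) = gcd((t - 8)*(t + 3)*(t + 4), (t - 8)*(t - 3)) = t - 8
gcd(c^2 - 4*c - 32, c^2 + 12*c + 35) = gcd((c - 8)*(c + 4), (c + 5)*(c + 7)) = 1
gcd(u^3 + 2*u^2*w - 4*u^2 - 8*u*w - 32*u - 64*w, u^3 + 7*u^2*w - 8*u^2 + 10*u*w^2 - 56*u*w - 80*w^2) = u^2 + 2*u*w - 8*u - 16*w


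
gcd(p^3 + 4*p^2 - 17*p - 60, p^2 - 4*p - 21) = p + 3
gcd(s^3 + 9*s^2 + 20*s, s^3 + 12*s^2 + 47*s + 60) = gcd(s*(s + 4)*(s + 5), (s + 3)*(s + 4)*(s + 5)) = s^2 + 9*s + 20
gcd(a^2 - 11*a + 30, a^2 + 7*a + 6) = 1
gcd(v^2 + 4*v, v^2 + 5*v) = v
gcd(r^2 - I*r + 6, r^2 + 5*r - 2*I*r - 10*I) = 1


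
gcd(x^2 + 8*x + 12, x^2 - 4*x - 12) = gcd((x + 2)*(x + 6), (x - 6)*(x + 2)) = x + 2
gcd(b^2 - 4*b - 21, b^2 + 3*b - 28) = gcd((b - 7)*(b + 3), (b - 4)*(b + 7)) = 1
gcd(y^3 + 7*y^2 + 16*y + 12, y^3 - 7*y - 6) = y + 2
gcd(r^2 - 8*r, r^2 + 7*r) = r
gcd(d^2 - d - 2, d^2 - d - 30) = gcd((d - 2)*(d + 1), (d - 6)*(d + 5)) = 1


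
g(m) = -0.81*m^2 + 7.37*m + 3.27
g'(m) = 7.37 - 1.62*m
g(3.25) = 18.67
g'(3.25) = 2.10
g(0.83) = 8.83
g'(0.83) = 6.03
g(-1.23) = -7.02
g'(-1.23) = 9.36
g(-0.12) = 2.37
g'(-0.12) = 7.56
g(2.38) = 16.22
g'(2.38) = 3.51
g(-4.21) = -42.11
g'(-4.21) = 14.19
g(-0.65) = -1.86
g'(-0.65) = 8.42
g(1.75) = 13.69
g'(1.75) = 4.54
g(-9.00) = -128.67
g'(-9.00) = 21.95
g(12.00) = -24.93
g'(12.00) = -12.07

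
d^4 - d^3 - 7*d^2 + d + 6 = (d - 3)*(d - 1)*(d + 1)*(d + 2)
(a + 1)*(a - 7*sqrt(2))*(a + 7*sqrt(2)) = a^3 + a^2 - 98*a - 98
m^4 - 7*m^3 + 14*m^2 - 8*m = m*(m - 4)*(m - 2)*(m - 1)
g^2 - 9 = (g - 3)*(g + 3)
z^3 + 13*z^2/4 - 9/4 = (z - 3/4)*(z + 1)*(z + 3)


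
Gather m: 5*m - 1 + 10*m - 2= 15*m - 3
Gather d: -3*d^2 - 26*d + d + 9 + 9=-3*d^2 - 25*d + 18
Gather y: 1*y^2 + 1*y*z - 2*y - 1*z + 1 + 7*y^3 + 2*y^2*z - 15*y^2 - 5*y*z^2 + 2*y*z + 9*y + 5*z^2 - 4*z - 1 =7*y^3 + y^2*(2*z - 14) + y*(-5*z^2 + 3*z + 7) + 5*z^2 - 5*z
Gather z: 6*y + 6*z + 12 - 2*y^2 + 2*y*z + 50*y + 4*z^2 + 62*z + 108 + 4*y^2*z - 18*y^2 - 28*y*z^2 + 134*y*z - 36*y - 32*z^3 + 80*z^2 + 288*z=-20*y^2 + 20*y - 32*z^3 + z^2*(84 - 28*y) + z*(4*y^2 + 136*y + 356) + 120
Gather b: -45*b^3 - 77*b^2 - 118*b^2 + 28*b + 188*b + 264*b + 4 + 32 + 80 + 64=-45*b^3 - 195*b^2 + 480*b + 180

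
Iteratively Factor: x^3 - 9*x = (x - 3)*(x^2 + 3*x) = (x - 3)*(x + 3)*(x)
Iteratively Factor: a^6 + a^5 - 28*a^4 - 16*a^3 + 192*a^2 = (a + 4)*(a^5 - 3*a^4 - 16*a^3 + 48*a^2) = (a - 3)*(a + 4)*(a^4 - 16*a^2) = a*(a - 3)*(a + 4)*(a^3 - 16*a) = a*(a - 4)*(a - 3)*(a + 4)*(a^2 + 4*a) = a*(a - 4)*(a - 3)*(a + 4)^2*(a)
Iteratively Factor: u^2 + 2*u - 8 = (u + 4)*(u - 2)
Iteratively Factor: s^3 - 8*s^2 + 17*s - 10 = (s - 5)*(s^2 - 3*s + 2) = (s - 5)*(s - 2)*(s - 1)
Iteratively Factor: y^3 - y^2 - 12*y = (y)*(y^2 - y - 12) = y*(y + 3)*(y - 4)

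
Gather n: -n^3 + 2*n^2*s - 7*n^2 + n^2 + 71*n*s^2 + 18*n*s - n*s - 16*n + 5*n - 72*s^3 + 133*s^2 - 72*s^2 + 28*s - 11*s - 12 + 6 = -n^3 + n^2*(2*s - 6) + n*(71*s^2 + 17*s - 11) - 72*s^3 + 61*s^2 + 17*s - 6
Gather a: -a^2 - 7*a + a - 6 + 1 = -a^2 - 6*a - 5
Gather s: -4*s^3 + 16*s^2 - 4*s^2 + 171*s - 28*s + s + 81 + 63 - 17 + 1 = -4*s^3 + 12*s^2 + 144*s + 128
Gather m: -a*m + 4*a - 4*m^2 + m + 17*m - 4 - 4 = 4*a - 4*m^2 + m*(18 - a) - 8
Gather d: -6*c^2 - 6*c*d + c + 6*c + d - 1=-6*c^2 + 7*c + d*(1 - 6*c) - 1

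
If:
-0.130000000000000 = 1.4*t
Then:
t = -0.09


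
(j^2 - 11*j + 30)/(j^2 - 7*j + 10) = (j - 6)/(j - 2)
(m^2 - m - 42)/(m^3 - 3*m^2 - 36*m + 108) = (m - 7)/(m^2 - 9*m + 18)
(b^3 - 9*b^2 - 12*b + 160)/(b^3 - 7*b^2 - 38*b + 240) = (b + 4)/(b + 6)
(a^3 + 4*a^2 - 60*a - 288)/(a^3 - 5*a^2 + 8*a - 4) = (a^3 + 4*a^2 - 60*a - 288)/(a^3 - 5*a^2 + 8*a - 4)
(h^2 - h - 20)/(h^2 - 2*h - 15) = (h + 4)/(h + 3)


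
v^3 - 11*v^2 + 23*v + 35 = (v - 7)*(v - 5)*(v + 1)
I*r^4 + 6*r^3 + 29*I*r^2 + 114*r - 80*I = (r - 8*I)*(r - 2*I)*(r + 5*I)*(I*r + 1)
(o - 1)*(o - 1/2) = o^2 - 3*o/2 + 1/2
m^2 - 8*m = m*(m - 8)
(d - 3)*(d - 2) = d^2 - 5*d + 6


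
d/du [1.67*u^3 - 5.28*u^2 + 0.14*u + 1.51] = 5.01*u^2 - 10.56*u + 0.14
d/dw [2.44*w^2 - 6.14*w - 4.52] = 4.88*w - 6.14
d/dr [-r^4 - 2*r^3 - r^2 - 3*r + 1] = -4*r^3 - 6*r^2 - 2*r - 3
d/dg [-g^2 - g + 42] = -2*g - 1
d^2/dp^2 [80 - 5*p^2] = -10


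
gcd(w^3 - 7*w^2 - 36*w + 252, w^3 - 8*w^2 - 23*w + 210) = w^2 - 13*w + 42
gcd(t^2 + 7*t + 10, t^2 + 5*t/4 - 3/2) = t + 2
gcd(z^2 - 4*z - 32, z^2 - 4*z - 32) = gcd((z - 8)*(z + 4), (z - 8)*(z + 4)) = z^2 - 4*z - 32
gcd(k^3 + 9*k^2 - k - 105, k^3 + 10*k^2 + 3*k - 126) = k^2 + 4*k - 21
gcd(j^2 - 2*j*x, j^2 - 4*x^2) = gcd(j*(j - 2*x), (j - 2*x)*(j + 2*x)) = -j + 2*x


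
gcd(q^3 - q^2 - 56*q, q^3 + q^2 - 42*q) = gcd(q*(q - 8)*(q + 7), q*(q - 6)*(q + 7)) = q^2 + 7*q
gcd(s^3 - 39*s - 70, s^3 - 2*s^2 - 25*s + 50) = s + 5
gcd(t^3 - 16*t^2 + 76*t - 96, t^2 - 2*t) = t - 2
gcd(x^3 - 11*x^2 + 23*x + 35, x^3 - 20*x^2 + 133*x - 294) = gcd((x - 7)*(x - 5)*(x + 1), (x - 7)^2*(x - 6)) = x - 7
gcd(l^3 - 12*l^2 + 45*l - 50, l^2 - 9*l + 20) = l - 5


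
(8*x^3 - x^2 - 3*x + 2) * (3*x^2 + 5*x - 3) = 24*x^5 + 37*x^4 - 38*x^3 - 6*x^2 + 19*x - 6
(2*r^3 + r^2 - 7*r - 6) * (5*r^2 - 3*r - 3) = 10*r^5 - r^4 - 44*r^3 - 12*r^2 + 39*r + 18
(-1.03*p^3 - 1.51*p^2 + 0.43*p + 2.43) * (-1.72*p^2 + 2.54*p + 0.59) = 1.7716*p^5 - 0.0190000000000001*p^4 - 5.1827*p^3 - 3.9783*p^2 + 6.4259*p + 1.4337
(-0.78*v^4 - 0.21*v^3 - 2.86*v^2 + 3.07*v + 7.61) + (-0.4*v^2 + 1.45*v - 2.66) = -0.78*v^4 - 0.21*v^3 - 3.26*v^2 + 4.52*v + 4.95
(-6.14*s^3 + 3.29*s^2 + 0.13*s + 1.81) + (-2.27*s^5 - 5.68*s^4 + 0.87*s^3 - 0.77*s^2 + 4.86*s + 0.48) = -2.27*s^5 - 5.68*s^4 - 5.27*s^3 + 2.52*s^2 + 4.99*s + 2.29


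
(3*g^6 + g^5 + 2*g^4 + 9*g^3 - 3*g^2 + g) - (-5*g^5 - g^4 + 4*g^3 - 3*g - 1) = 3*g^6 + 6*g^5 + 3*g^4 + 5*g^3 - 3*g^2 + 4*g + 1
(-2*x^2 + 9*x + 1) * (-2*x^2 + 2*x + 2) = 4*x^4 - 22*x^3 + 12*x^2 + 20*x + 2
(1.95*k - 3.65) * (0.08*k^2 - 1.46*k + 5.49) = 0.156*k^3 - 3.139*k^2 + 16.0345*k - 20.0385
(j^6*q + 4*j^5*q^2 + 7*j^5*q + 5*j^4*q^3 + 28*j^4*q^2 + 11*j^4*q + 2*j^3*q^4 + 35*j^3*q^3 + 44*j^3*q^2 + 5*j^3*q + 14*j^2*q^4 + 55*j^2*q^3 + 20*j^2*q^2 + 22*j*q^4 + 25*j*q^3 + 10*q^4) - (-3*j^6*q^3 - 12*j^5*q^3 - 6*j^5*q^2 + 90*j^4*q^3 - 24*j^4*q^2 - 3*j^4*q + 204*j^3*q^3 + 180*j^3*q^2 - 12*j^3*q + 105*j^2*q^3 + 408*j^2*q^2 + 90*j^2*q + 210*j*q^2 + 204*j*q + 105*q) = 3*j^6*q^3 + j^6*q + 12*j^5*q^3 + 10*j^5*q^2 + 7*j^5*q - 85*j^4*q^3 + 52*j^4*q^2 + 14*j^4*q + 2*j^3*q^4 - 169*j^3*q^3 - 136*j^3*q^2 + 17*j^3*q + 14*j^2*q^4 - 50*j^2*q^3 - 388*j^2*q^2 - 90*j^2*q + 22*j*q^4 + 25*j*q^3 - 210*j*q^2 - 204*j*q + 10*q^4 - 105*q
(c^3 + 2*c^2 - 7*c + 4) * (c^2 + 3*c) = c^5 + 5*c^4 - c^3 - 17*c^2 + 12*c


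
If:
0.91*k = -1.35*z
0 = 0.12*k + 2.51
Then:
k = -20.92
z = 14.10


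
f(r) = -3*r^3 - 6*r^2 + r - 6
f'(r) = -9*r^2 - 12*r + 1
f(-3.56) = 49.75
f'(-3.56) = -70.34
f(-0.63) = -8.26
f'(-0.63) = 4.99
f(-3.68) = 58.57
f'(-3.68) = -76.72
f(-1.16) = -10.55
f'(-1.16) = 2.81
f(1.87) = -44.73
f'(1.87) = -52.91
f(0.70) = -9.27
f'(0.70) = -11.81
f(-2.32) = -3.15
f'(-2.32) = -19.60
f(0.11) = -5.97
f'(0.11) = -0.43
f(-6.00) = 420.00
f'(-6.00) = -251.00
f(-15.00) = 8754.00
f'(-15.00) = -1844.00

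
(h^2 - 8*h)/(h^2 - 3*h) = (h - 8)/(h - 3)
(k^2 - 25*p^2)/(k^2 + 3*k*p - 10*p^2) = (-k + 5*p)/(-k + 2*p)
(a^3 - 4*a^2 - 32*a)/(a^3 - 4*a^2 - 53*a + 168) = a*(a + 4)/(a^2 + 4*a - 21)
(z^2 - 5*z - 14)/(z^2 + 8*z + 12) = (z - 7)/(z + 6)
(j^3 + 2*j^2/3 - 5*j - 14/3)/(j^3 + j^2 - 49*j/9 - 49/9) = 3*(j + 2)/(3*j + 7)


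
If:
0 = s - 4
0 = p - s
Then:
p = 4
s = 4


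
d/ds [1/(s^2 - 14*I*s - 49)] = 2*(-s + 7*I)/(-s^2 + 14*I*s + 49)^2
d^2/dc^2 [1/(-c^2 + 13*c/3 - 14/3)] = 6*(9*c^2 - 39*c - (6*c - 13)^2 + 42)/(3*c^2 - 13*c + 14)^3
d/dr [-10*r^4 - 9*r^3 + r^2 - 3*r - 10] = -40*r^3 - 27*r^2 + 2*r - 3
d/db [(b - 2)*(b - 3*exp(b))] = b - (b - 2)*(3*exp(b) - 1) - 3*exp(b)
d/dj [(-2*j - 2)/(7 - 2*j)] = -18/(2*j - 7)^2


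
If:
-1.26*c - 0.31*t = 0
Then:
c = -0.246031746031746*t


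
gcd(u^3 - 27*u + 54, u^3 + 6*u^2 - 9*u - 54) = u^2 + 3*u - 18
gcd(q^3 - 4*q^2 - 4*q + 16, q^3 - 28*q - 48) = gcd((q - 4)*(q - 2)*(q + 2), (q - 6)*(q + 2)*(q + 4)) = q + 2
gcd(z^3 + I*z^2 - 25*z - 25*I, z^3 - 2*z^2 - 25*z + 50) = z^2 - 25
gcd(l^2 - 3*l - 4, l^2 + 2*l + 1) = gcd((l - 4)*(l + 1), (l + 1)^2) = l + 1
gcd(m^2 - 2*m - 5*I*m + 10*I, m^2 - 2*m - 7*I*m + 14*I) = m - 2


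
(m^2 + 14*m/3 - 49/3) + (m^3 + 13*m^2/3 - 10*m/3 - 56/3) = m^3 + 16*m^2/3 + 4*m/3 - 35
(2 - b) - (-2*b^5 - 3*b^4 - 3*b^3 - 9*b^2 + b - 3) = 2*b^5 + 3*b^4 + 3*b^3 + 9*b^2 - 2*b + 5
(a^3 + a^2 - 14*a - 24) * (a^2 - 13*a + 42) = a^5 - 12*a^4 + 15*a^3 + 200*a^2 - 276*a - 1008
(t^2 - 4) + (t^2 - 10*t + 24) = 2*t^2 - 10*t + 20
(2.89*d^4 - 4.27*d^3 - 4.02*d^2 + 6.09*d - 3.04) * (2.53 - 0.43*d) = -1.2427*d^5 + 9.1478*d^4 - 9.0745*d^3 - 12.7893*d^2 + 16.7149*d - 7.6912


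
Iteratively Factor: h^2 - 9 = (h - 3)*(h + 3)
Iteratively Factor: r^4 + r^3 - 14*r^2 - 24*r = (r)*(r^3 + r^2 - 14*r - 24) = r*(r - 4)*(r^2 + 5*r + 6) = r*(r - 4)*(r + 3)*(r + 2)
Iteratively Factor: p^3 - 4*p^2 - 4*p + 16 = (p - 2)*(p^2 - 2*p - 8) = (p - 2)*(p + 2)*(p - 4)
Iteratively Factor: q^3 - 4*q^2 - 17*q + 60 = (q + 4)*(q^2 - 8*q + 15) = (q - 3)*(q + 4)*(q - 5)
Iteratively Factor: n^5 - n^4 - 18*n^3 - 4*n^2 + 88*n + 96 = (n - 4)*(n^4 + 3*n^3 - 6*n^2 - 28*n - 24) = (n - 4)*(n + 2)*(n^3 + n^2 - 8*n - 12) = (n - 4)*(n + 2)^2*(n^2 - n - 6) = (n - 4)*(n + 2)^3*(n - 3)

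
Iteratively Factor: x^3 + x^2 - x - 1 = (x + 1)*(x^2 - 1) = (x + 1)^2*(x - 1)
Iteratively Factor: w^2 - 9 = (w + 3)*(w - 3)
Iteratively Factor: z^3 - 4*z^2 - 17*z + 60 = (z - 5)*(z^2 + z - 12) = (z - 5)*(z - 3)*(z + 4)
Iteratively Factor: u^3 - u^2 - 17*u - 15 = (u + 3)*(u^2 - 4*u - 5) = (u + 1)*(u + 3)*(u - 5)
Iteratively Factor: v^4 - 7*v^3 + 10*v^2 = (v)*(v^3 - 7*v^2 + 10*v) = v*(v - 5)*(v^2 - 2*v) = v*(v - 5)*(v - 2)*(v)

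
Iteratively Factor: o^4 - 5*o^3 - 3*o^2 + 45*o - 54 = (o - 3)*(o^3 - 2*o^2 - 9*o + 18) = (o - 3)^2*(o^2 + o - 6) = (o - 3)^2*(o - 2)*(o + 3)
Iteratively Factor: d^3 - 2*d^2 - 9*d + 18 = (d + 3)*(d^2 - 5*d + 6) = (d - 3)*(d + 3)*(d - 2)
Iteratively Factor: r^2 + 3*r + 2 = (r + 1)*(r + 2)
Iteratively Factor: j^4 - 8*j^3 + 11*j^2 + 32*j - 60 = (j - 5)*(j^3 - 3*j^2 - 4*j + 12) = (j - 5)*(j - 3)*(j^2 - 4) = (j - 5)*(j - 3)*(j - 2)*(j + 2)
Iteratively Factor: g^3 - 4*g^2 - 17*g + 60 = (g + 4)*(g^2 - 8*g + 15) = (g - 5)*(g + 4)*(g - 3)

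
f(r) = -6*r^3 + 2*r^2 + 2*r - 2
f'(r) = -18*r^2 + 4*r + 2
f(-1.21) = 9.14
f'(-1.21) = -29.19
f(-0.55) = -1.50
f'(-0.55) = -5.64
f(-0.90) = 2.19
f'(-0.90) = -16.18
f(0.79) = -2.13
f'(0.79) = -6.07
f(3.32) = -192.88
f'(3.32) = -183.12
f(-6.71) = 1887.30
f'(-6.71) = -835.27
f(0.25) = -1.47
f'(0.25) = 1.88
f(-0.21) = -2.28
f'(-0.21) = 0.37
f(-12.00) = 10630.00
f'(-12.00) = -2638.00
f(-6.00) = 1354.00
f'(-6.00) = -670.00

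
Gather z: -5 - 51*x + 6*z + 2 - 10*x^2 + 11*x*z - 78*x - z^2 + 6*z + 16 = -10*x^2 - 129*x - z^2 + z*(11*x + 12) + 13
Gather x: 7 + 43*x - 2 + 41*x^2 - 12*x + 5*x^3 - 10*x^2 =5*x^3 + 31*x^2 + 31*x + 5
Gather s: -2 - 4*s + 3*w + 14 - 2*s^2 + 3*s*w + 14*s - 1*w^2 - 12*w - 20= -2*s^2 + s*(3*w + 10) - w^2 - 9*w - 8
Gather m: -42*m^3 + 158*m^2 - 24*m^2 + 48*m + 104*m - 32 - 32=-42*m^3 + 134*m^2 + 152*m - 64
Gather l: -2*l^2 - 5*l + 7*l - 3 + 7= -2*l^2 + 2*l + 4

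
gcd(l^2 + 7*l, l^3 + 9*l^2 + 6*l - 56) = l + 7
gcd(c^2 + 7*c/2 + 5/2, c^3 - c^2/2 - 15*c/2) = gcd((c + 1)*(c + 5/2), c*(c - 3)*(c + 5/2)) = c + 5/2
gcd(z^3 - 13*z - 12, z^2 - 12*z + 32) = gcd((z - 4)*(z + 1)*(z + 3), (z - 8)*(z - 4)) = z - 4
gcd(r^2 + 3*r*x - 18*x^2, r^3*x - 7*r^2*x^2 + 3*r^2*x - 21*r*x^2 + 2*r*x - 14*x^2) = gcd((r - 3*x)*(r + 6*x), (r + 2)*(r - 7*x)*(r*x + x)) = 1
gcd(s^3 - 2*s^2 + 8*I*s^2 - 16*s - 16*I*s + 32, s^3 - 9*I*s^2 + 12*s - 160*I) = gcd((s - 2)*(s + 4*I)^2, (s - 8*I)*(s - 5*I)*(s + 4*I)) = s + 4*I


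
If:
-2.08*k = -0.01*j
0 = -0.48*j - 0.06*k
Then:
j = 0.00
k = 0.00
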